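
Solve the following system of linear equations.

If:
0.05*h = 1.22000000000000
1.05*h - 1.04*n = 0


Then:
h = 24.40
n = 24.63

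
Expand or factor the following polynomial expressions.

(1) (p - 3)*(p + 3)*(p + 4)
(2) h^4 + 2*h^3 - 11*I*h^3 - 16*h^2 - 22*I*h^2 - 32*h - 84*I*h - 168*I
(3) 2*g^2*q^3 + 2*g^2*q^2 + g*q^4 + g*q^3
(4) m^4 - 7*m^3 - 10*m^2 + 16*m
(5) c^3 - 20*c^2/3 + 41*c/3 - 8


(1) = p^3 + 4*p^2 - 9*p - 36
(2) = (h + 2)*(h - 7*I)*(h - 6*I)*(h + 2*I)
(3) = q^2*(2*g + q)*(g*q + g)
(4) = m*(m - 8)*(m - 1)*(m + 2)
(5) = (c - 3)*(c - 8/3)*(c - 1)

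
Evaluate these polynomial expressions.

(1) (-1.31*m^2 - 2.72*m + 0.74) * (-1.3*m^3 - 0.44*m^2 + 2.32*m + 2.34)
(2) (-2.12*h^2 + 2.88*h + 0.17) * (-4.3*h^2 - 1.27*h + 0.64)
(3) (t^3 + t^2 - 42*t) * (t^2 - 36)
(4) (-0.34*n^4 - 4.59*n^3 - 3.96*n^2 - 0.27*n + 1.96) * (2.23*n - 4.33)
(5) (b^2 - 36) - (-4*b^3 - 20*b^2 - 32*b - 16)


(1) = 1.703*m^5 + 4.1124*m^4 - 2.8044*m^3 - 9.7014*m^2 - 4.648*m + 1.7316
(2) = 9.116*h^4 - 9.6916*h^3 - 5.7454*h^2 + 1.6273*h + 0.1088
(3) = t^5 + t^4 - 78*t^3 - 36*t^2 + 1512*t
(4) = -0.7582*n^5 - 8.7635*n^4 + 11.0439*n^3 + 16.5447*n^2 + 5.5399*n - 8.4868
(5) = 4*b^3 + 21*b^2 + 32*b - 20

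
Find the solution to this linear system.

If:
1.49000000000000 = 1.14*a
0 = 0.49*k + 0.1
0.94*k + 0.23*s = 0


Then:
a = 1.31
k = -0.20
s = 0.83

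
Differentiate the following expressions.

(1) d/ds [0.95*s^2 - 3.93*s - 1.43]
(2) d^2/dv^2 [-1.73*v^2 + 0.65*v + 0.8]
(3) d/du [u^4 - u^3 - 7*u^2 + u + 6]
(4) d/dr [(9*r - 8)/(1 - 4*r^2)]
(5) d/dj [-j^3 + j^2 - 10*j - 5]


(1) = 1.9*s - 3.93
(2) = -3.46000000000000
(3) = 4*u^3 - 3*u^2 - 14*u + 1
(4) = (36*r^2 - 64*r + 9)/(16*r^4 - 8*r^2 + 1)
(5) = -3*j^2 + 2*j - 10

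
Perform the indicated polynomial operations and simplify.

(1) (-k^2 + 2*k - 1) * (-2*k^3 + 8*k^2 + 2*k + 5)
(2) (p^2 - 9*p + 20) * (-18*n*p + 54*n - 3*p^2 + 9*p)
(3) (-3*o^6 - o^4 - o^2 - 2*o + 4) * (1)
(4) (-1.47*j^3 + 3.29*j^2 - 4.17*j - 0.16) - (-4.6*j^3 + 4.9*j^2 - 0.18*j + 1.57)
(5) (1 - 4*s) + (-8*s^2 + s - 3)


(1) = 2*k^5 - 12*k^4 + 16*k^3 - 9*k^2 + 8*k - 5
(2) = -18*n*p^3 + 216*n*p^2 - 846*n*p + 1080*n - 3*p^4 + 36*p^3 - 141*p^2 + 180*p
(3) = -3*o^6 - o^4 - o^2 - 2*o + 4
(4) = 3.13*j^3 - 1.61*j^2 - 3.99*j - 1.73
(5) = -8*s^2 - 3*s - 2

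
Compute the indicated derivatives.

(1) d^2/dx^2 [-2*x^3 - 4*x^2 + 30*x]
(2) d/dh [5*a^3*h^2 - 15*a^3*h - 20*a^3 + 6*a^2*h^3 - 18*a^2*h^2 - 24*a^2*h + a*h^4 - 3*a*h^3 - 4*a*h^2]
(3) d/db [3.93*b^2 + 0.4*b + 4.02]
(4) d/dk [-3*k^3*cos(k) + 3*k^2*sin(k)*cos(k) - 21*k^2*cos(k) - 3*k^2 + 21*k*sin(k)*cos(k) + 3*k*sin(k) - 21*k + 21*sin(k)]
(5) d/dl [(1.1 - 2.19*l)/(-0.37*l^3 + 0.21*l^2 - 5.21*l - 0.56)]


(1) = -12*x - 8
(2) = a*(10*a^2*h - 15*a^2 + 18*a*h^2 - 36*a*h - 24*a + 4*h^3 - 9*h^2 - 8*h)
(3) = 7.86*b + 0.4
(4) = 3*k^3*sin(k) + 21*k^2*sin(k) - 9*k^2*cos(k) + 3*k^2*cos(2*k) + 3*k*sin(2*k) - 39*k*cos(k) + 21*k*cos(2*k) - 6*k + 3*sin(k) + 21*sin(2*k)/2 + 21*cos(k) - 21
(5) = (-1.6206*l^3 + 1.6809*l^2 - 0.462*l + 6.9574)/(0.1369*l^6 - 0.1554*l^5 + 3.8995*l^4 - 1.7738*l^3 + 26.9089*l^2 + 5.8352*l + 0.3136)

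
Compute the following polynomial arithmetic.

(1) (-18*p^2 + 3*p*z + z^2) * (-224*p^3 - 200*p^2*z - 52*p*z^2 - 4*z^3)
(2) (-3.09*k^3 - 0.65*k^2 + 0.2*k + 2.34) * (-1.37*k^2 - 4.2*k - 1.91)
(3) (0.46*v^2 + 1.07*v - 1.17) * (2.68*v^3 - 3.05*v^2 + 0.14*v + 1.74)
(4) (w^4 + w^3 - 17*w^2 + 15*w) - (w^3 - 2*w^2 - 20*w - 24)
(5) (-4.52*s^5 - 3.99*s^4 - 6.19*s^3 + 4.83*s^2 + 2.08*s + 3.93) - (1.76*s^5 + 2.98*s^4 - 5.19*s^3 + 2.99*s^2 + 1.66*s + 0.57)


(1) = 4032*p^5 + 2928*p^4*z + 112*p^3*z^2 - 284*p^2*z^3 - 64*p*z^4 - 4*z^5
(2) = 4.2333*k^5 + 13.8685*k^4 + 8.3579*k^3 - 2.8043*k^2 - 10.21*k - 4.4694
(3) = 1.2328*v^5 + 1.4646*v^4 - 6.3347*v^3 + 4.5187*v^2 + 1.698*v - 2.0358
(4) = w^4 - 15*w^2 + 35*w + 24
(5) = -6.28*s^5 - 6.97*s^4 - 1.0*s^3 + 1.84*s^2 + 0.42*s + 3.36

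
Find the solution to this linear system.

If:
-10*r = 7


Then:
r = -7/10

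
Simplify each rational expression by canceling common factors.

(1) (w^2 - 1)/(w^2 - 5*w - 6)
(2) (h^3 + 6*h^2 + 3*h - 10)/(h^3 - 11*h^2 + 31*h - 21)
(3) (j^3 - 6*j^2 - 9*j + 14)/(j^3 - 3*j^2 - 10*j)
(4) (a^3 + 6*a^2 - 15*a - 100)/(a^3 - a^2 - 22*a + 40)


(1) = (w - 1)/(w - 6)
(2) = (h^2 + 7*h + 10)/(h^2 - 10*h + 21)
(3) = (j^2 - 8*j + 7)/(j^2 - 5*j)
(4) = (a + 5)/(a - 2)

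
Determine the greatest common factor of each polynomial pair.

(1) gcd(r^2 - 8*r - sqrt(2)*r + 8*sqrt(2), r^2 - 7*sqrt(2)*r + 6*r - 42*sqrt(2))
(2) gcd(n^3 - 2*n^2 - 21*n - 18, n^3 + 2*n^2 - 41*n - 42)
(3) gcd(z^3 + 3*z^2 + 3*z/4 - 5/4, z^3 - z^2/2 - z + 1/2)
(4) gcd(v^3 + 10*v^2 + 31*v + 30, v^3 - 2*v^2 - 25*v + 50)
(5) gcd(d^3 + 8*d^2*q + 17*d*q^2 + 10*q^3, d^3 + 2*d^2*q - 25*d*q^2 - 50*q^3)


(1) = 1
(2) = n^2 - 5*n - 6
(3) = z^2 + z/2 - 1/2
(4) = gcd((v + 2)*(v + 3)*(v + 5), (v - 5)*(v - 2)*(v + 5)) = v + 5
(5) = d^2 + 7*d*q + 10*q^2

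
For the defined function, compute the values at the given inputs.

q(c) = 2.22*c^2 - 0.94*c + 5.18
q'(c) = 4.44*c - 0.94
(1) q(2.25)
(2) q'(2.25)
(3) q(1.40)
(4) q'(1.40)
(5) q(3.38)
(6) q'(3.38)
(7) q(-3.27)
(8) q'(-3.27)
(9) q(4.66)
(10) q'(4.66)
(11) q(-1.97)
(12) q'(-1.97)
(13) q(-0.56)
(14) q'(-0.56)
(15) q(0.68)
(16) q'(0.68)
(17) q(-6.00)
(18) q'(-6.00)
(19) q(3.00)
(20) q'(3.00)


(1) = 14.30
(2) = 9.05
(3) = 8.22
(4) = 5.28
(5) = 27.36
(6) = 14.07
(7) = 31.99
(8) = -15.46
(9) = 49.01
(10) = 19.75
(11) = 15.65
(12) = -9.69
(13) = 6.40
(14) = -3.43
(15) = 5.57
(16) = 2.08
(17) = 90.74
(18) = -27.58
(19) = 22.34
(20) = 12.38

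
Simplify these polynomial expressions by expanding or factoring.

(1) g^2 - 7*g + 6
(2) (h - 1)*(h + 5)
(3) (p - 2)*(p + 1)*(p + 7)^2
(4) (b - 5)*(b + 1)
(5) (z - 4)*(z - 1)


(1) = (g - 6)*(g - 1)
(2) = h^2 + 4*h - 5
(3) = p^4 + 13*p^3 + 33*p^2 - 77*p - 98
(4) = b^2 - 4*b - 5
(5) = z^2 - 5*z + 4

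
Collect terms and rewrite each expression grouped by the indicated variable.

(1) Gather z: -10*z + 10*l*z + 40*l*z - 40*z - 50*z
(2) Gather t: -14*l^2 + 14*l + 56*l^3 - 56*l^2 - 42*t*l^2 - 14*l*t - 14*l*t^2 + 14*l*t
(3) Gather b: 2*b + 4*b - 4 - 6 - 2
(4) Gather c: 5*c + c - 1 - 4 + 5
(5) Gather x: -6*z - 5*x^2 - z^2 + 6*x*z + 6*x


(1) = z*(50*l - 100)
(2) = 56*l^3 - 42*l^2*t - 70*l^2 - 14*l*t^2 + 14*l
(3) = 6*b - 12
(4) = 6*c
(5) = -5*x^2 + x*(6*z + 6) - z^2 - 6*z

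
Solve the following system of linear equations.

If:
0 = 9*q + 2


Then:
q = -2/9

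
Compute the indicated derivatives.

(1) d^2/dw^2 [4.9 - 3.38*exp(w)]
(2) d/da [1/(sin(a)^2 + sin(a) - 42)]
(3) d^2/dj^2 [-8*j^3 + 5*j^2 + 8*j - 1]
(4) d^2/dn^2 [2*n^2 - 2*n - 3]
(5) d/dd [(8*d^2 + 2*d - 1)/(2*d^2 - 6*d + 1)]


(1) = -3.38*exp(w)
(2) = -(2*sin(a) + 1)*cos(a)/(sin(a)^2 + sin(a) - 42)^2
(3) = 10 - 48*j
(4) = 4
(5) = 4*(-13*d^2 + 5*d - 1)/(4*d^4 - 24*d^3 + 40*d^2 - 12*d + 1)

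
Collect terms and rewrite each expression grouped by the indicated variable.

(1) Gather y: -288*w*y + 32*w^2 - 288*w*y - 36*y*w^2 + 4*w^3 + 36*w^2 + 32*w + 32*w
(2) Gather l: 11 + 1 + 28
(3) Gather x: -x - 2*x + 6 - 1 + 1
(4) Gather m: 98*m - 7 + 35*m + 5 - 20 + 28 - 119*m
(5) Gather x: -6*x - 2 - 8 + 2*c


(1) = 4*w^3 + 68*w^2 + 64*w + y*(-36*w^2 - 576*w)
(2) = 40
(3) = 6 - 3*x
(4) = 14*m + 6
(5) = 2*c - 6*x - 10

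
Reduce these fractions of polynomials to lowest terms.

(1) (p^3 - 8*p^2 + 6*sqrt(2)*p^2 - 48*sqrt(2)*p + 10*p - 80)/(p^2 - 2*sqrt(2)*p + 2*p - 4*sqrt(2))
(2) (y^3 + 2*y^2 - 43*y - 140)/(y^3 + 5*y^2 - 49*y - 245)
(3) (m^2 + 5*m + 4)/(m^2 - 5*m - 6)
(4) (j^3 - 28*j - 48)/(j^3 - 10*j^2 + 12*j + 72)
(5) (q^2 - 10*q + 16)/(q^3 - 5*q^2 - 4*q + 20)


(1) = (p^3 + p^2*(-8 + 6*sqrt(2)) + p*(10 - 48*sqrt(2)) - 80)/(p^2 + p*(2 - 2*sqrt(2)) - 4*sqrt(2))
(2) = (y + 4)/(y + 7)
(3) = (m + 4)/(m - 6)
(4) = (j + 4)/(j - 6)
(5) = (q - 8)/(q^2 - 3*q - 10)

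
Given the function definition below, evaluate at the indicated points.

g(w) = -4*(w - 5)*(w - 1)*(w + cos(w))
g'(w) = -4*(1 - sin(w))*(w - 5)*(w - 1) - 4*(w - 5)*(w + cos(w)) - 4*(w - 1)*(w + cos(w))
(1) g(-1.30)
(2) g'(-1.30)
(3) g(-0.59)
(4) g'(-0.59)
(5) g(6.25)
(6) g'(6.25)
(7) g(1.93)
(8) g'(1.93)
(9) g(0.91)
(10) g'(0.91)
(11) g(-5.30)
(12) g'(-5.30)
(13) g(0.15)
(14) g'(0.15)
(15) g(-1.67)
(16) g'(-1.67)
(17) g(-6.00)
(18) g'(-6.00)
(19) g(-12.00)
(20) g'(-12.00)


(1) = 59.84
(2) = -149.33
(3) = -8.57
(4) = -48.41
(5) = -190.30
(6) = -215.61
(7) = 18.03
(8) = 14.24
(9) = -2.24
(10) = 25.17
(11) = 1231.77
(12) = -358.65
(13) = -18.78
(14) = 11.94
(15) = 126.02
(16) = -208.21
(17) = 1552.27
(18) = -584.81
(19) = 9862.03
(20) = -1748.41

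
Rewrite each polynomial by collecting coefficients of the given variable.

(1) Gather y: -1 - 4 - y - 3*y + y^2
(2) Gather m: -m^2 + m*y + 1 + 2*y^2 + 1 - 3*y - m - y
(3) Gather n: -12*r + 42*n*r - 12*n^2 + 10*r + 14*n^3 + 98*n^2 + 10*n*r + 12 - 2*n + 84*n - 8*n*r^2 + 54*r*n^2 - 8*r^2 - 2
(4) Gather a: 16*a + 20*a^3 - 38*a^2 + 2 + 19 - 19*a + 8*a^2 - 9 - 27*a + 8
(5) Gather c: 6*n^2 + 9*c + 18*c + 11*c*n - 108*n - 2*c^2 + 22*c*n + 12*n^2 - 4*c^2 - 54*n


(1) = y^2 - 4*y - 5
(2) = -m^2 + m*(y - 1) + 2*y^2 - 4*y + 2
(3) = 14*n^3 + n^2*(54*r + 86) + n*(-8*r^2 + 52*r + 82) - 8*r^2 - 2*r + 10
(4) = 20*a^3 - 30*a^2 - 30*a + 20
(5) = -6*c^2 + c*(33*n + 27) + 18*n^2 - 162*n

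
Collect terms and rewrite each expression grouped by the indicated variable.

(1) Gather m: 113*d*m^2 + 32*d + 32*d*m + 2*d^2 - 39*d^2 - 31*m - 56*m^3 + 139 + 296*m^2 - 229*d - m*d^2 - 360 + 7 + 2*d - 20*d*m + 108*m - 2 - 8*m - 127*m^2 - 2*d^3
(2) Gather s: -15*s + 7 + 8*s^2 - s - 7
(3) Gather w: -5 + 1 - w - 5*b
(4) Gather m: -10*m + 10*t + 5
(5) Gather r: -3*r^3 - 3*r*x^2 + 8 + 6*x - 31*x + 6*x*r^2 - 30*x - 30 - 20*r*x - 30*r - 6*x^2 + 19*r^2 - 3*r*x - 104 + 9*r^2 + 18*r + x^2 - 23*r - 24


(1) = -2*d^3 - 37*d^2 - 195*d - 56*m^3 + m^2*(113*d + 169) + m*(-d^2 + 12*d + 69) - 216
(2) = 8*s^2 - 16*s
(3) = -5*b - w - 4
(4) = -10*m + 10*t + 5
(5) = -3*r^3 + r^2*(6*x + 28) + r*(-3*x^2 - 23*x - 35) - 5*x^2 - 55*x - 150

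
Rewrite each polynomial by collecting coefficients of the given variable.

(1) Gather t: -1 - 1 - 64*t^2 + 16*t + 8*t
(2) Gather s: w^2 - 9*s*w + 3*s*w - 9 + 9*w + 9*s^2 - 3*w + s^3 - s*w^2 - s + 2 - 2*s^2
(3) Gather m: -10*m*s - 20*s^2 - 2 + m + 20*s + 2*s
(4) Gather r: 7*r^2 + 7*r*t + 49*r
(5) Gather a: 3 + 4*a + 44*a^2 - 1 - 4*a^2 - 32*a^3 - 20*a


(1) = -64*t^2 + 24*t - 2
(2) = s^3 + 7*s^2 + s*(-w^2 - 6*w - 1) + w^2 + 6*w - 7
(3) = m*(1 - 10*s) - 20*s^2 + 22*s - 2
(4) = 7*r^2 + r*(7*t + 49)
(5) = -32*a^3 + 40*a^2 - 16*a + 2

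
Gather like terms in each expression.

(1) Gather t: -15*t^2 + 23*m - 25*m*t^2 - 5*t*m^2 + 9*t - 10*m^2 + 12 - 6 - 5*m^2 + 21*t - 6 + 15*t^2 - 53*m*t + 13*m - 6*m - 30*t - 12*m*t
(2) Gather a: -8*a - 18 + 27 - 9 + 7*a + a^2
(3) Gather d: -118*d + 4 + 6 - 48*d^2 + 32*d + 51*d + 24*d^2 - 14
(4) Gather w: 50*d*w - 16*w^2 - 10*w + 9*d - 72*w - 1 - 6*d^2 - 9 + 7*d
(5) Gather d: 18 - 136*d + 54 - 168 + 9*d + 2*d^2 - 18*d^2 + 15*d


(1) = -15*m^2 - 25*m*t^2 + 30*m + t*(-5*m^2 - 65*m)
(2) = a^2 - a
(3) = -24*d^2 - 35*d - 4
(4) = -6*d^2 + 16*d - 16*w^2 + w*(50*d - 82) - 10
(5) = -16*d^2 - 112*d - 96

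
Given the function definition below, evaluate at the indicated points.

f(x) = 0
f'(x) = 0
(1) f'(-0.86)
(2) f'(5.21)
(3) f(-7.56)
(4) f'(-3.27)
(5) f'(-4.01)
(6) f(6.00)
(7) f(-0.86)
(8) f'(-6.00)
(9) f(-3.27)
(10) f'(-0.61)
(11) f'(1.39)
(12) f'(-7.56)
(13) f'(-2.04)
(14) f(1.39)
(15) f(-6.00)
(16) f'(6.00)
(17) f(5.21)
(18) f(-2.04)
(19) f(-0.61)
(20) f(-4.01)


(1) = 0.00
(2) = 0.00
(3) = 0.00
(4) = 0.00
(5) = 0.00
(6) = 0.00
(7) = 0.00
(8) = 0.00
(9) = 0.00
(10) = 0.00
(11) = 0.00
(12) = 0.00
(13) = 0.00
(14) = 0.00
(15) = 0.00
(16) = 0.00
(17) = 0.00
(18) = 0.00
(19) = 0.00
(20) = 0.00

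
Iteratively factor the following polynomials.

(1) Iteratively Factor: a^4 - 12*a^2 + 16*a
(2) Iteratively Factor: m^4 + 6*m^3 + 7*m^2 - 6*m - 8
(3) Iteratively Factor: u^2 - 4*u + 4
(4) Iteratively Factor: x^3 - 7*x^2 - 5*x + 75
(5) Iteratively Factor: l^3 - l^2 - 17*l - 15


(1) = (a)*(a^3 - 12*a + 16) = a*(a + 4)*(a^2 - 4*a + 4) = a*(a - 2)*(a + 4)*(a - 2)
(2) = (m + 4)*(m^3 + 2*m^2 - m - 2) = (m - 1)*(m + 4)*(m^2 + 3*m + 2) = (m - 1)*(m + 1)*(m + 4)*(m + 2)
(3) = (u - 2)*(u - 2)
(4) = (x - 5)*(x^2 - 2*x - 15) = (x - 5)*(x + 3)*(x - 5)
(5) = (l + 1)*(l^2 - 2*l - 15) = (l - 5)*(l + 1)*(l + 3)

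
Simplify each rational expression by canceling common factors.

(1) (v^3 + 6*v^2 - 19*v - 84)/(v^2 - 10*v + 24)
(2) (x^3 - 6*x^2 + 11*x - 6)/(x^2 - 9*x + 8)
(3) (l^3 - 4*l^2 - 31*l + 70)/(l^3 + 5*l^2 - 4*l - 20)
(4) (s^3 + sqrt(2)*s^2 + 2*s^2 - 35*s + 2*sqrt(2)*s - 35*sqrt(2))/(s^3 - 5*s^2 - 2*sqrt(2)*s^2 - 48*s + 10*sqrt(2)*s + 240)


(1) = (v^2 + 10*v + 21)/(v - 6)
(2) = (x^2 - 5*x + 6)/(x - 8)
(3) = (l - 7)/(l + 2)
(4) = (s^2 + s*(sqrt(2) + 7) + 7*sqrt(2))/(s^2 - 2*sqrt(2)*s - 48)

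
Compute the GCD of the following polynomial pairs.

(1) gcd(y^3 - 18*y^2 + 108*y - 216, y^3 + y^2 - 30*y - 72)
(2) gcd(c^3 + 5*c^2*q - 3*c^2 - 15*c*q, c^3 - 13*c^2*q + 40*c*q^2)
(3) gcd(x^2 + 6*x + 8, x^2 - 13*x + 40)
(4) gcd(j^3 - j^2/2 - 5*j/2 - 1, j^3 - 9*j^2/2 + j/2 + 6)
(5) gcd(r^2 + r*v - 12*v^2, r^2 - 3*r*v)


(1) = gcd((y - 6)^3, (y - 6)*(y + 3)*(y + 4)) = y - 6
(2) = gcd(c*(c - 3)*(c + 5*q), c*(c - 8*q)*(c - 5*q)) = c
(3) = gcd((x + 2)*(x + 4), (x - 8)*(x - 5)) = 1
(4) = j + 1
(5) = gcd((r - 3*v)*(r + 4*v), r*(r - 3*v)) = r - 3*v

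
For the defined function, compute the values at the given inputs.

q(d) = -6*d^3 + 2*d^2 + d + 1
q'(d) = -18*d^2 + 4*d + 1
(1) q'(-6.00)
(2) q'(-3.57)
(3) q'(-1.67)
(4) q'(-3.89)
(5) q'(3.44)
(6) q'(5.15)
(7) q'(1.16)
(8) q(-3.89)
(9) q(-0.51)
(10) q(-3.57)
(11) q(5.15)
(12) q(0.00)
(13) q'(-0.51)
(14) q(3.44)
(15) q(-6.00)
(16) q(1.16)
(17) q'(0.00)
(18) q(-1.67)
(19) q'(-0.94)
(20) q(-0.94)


(1) = -671.00
(2) = -242.69
(3) = -55.88
(4) = -286.94
(5) = -198.24
(6) = -455.81
(7) = -18.58
(8) = 380.56
(9) = 1.81
(10) = 295.92
(11) = -760.35
(12) = 1.00
(13) = -5.72
(14) = -216.14
(15) = 1363.00
(16) = -4.51
(17) = 1.00
(18) = 32.85
(19) = -18.66
(20) = 6.81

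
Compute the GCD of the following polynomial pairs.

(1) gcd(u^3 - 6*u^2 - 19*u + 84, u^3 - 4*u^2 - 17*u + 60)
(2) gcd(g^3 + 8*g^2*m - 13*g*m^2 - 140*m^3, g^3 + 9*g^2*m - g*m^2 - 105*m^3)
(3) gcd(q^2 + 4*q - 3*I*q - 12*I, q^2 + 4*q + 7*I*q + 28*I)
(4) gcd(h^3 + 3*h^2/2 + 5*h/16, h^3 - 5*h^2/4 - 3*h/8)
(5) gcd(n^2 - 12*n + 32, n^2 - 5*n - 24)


(1) = gcd((u - 7)*(u - 3)*(u + 4), (u - 5)*(u - 3)*(u + 4)) = u^2 + u - 12
(2) = g^2 + 12*g*m + 35*m^2
(3) = gcd((q + 4)*(q - 3*I), (q + 4)*(q + 7*I)) = q + 4
(4) = gcd(h*(h + 1/4)*(h + 5/4), h*(h - 3/2)*(h + 1/4)) = h^2 + h/4
(5) = n - 8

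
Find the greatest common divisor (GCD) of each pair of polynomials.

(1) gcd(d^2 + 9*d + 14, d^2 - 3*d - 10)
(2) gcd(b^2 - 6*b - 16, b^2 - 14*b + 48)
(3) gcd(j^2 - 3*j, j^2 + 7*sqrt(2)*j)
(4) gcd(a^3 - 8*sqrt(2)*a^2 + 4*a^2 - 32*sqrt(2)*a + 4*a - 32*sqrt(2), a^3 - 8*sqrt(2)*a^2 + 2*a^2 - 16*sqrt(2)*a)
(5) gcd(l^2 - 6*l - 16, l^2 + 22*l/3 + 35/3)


(1) = gcd((d + 2)*(d + 7), (d - 5)*(d + 2)) = d + 2
(2) = gcd((b - 8)*(b + 2), (b - 8)*(b - 6)) = b - 8
(3) = gcd(j*(j - 3), j*(j + 7*sqrt(2))) = j
(4) = a^2 + a*(2 - 8*sqrt(2)) - 16*sqrt(2)
(5) = gcd((l - 8)*(l + 2), (l + 7/3)*(l + 5)) = 1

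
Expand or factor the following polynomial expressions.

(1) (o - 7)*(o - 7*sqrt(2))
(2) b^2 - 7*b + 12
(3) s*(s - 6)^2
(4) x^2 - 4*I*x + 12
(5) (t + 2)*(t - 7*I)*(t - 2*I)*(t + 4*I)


(1) = o^2 - 7*sqrt(2)*o - 7*o + 49*sqrt(2)
(2) = (b - 4)*(b - 3)
(3) = s^3 - 12*s^2 + 36*s
(4) = (x - 6*I)*(x + 2*I)
(5) = t^4 + 2*t^3 - 5*I*t^3 + 22*t^2 - 10*I*t^2 + 44*t - 56*I*t - 112*I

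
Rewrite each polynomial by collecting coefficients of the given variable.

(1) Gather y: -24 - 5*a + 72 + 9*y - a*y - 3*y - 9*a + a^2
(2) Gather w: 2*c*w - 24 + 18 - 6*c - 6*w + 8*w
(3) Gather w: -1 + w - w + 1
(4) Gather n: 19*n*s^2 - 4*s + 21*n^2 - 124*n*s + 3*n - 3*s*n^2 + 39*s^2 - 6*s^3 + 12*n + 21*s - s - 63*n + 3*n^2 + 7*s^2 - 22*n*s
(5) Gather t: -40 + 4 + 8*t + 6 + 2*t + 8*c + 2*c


(1) = a^2 - 14*a + y*(6 - a) + 48
(2) = -6*c + w*(2*c + 2) - 6
(3) = 0
(4) = n^2*(24 - 3*s) + n*(19*s^2 - 146*s - 48) - 6*s^3 + 46*s^2 + 16*s
(5) = 10*c + 10*t - 30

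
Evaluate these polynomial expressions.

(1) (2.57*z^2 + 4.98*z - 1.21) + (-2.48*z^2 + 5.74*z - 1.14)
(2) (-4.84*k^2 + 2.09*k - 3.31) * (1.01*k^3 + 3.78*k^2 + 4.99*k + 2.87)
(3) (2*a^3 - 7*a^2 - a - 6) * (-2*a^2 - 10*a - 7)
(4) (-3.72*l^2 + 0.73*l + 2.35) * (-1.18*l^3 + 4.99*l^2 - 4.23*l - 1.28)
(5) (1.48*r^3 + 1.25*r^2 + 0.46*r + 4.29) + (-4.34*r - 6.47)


(1) = 0.09*z^2 + 10.72*z - 2.35
(2) = -4.8884*k^5 - 16.1843*k^4 - 19.5945*k^3 - 15.9735*k^2 - 10.5186*k - 9.4997
(3) = -4*a^5 - 6*a^4 + 58*a^3 + 71*a^2 + 67*a + 42
(4) = 4.3896*l^5 - 19.4242*l^4 + 16.6053*l^3 + 13.4002*l^2 - 10.8749*l - 3.008
(5) = 1.48*r^3 + 1.25*r^2 - 3.88*r - 2.18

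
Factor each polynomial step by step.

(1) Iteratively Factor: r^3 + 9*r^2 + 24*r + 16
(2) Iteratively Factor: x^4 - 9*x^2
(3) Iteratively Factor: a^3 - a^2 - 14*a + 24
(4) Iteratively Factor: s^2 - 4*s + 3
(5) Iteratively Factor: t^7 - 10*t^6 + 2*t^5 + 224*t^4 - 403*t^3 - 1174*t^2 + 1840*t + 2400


(1) = (r + 1)*(r^2 + 8*r + 16) = (r + 1)*(r + 4)*(r + 4)
(2) = (x)*(x^3 - 9*x) = x^2*(x^2 - 9) = x^2*(x - 3)*(x + 3)
(3) = (a + 4)*(a^2 - 5*a + 6) = (a - 2)*(a + 4)*(a - 3)
(4) = (s - 1)*(s - 3)
(5) = (t - 5)*(t^6 - 5*t^5 - 23*t^4 + 109*t^3 + 142*t^2 - 464*t - 480) = (t - 5)*(t - 3)*(t^5 - 2*t^4 - 29*t^3 + 22*t^2 + 208*t + 160) = (t - 5)*(t - 3)*(t + 1)*(t^4 - 3*t^3 - 26*t^2 + 48*t + 160) = (t - 5)^2*(t - 3)*(t + 1)*(t^3 + 2*t^2 - 16*t - 32) = (t - 5)^2*(t - 3)*(t + 1)*(t + 2)*(t^2 - 16) = (t - 5)^2*(t - 3)*(t + 1)*(t + 2)*(t + 4)*(t - 4)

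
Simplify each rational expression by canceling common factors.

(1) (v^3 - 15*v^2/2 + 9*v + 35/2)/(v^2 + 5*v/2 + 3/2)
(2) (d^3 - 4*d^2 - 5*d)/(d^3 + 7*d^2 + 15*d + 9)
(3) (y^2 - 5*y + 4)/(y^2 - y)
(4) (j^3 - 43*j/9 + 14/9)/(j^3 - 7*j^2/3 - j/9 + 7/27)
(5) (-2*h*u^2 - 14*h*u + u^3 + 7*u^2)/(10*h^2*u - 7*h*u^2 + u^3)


(1) = (2*v^2 - 17*v + 35)/(2*v + 3)
(2) = (d^2 - 5*d)/(d^2 + 6*d + 9)
(3) = (y - 4)/y
(4) = (9*j^2 + 3*j - 42)/(9*j^2 - 18*j - 7)
(5) = (u + 7)/(-5*h + u)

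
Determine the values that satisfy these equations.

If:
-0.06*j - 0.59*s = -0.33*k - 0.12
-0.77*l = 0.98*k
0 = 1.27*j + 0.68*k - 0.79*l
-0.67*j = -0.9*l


Then:
j = 0.00
k = 0.00
l = 0.00
s = 0.20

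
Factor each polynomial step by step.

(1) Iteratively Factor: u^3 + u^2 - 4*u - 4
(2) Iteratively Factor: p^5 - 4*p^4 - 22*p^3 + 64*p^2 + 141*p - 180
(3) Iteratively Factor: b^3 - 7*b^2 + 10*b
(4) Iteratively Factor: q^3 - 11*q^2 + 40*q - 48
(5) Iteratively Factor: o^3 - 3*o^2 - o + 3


(1) = (u + 2)*(u^2 - u - 2) = (u - 2)*(u + 2)*(u + 1)
(2) = (p - 4)*(p^4 - 22*p^2 - 24*p + 45) = (p - 4)*(p + 3)*(p^3 - 3*p^2 - 13*p + 15) = (p - 5)*(p - 4)*(p + 3)*(p^2 + 2*p - 3) = (p - 5)*(p - 4)*(p - 1)*(p + 3)*(p + 3)
(3) = (b - 5)*(b^2 - 2*b) = b*(b - 5)*(b - 2)
(4) = (q - 3)*(q^2 - 8*q + 16) = (q - 4)*(q - 3)*(q - 4)
(5) = (o - 3)*(o^2 - 1) = (o - 3)*(o + 1)*(o - 1)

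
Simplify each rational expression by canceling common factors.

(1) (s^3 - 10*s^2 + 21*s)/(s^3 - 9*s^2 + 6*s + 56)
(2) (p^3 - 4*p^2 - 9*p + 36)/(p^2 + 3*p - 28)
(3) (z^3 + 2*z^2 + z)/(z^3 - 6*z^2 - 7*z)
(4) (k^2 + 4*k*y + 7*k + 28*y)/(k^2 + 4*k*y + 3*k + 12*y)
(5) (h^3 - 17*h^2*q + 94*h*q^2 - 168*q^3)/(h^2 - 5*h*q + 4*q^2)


(1) = (s^2 - 3*s)/(s^2 - 2*s - 8)
(2) = (p^2 - 9)/(p + 7)
(3) = (z + 1)/(z - 7)
(4) = (k + 7)/(k + 3)
(5) = (-h^2 + 13*h*q - 42*q^2)/(-h + q)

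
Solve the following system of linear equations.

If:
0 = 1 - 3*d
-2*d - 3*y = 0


Then:
d = 1/3
y = -2/9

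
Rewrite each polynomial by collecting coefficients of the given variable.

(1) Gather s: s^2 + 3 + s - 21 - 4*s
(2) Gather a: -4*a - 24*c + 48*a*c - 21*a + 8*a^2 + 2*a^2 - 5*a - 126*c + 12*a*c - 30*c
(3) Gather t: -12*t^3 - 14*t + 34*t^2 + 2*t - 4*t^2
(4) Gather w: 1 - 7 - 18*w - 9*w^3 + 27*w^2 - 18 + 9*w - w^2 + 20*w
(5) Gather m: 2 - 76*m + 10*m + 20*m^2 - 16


(1) = s^2 - 3*s - 18
(2) = 10*a^2 + a*(60*c - 30) - 180*c
(3) = -12*t^3 + 30*t^2 - 12*t
(4) = -9*w^3 + 26*w^2 + 11*w - 24
(5) = 20*m^2 - 66*m - 14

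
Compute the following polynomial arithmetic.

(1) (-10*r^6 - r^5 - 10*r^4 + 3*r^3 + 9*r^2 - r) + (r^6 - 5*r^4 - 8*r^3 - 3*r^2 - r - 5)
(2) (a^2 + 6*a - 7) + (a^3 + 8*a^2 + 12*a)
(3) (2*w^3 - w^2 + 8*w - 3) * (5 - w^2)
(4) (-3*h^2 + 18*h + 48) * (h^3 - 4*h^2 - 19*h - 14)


(1) = -9*r^6 - r^5 - 15*r^4 - 5*r^3 + 6*r^2 - 2*r - 5
(2) = a^3 + 9*a^2 + 18*a - 7
(3) = -2*w^5 + w^4 + 2*w^3 - 2*w^2 + 40*w - 15
(4) = -3*h^5 + 30*h^4 + 33*h^3 - 492*h^2 - 1164*h - 672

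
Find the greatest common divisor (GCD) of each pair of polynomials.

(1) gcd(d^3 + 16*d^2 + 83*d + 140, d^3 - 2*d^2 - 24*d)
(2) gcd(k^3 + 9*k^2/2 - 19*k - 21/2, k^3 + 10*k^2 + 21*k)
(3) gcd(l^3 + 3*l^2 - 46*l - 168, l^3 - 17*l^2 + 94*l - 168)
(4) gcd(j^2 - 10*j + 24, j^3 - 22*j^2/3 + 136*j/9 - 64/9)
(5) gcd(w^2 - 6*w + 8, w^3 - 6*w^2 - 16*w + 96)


(1) = gcd((d + 4)*(d + 5)*(d + 7), d*(d - 6)*(d + 4)) = d + 4
(2) = gcd((k - 3)*(k + 1/2)*(k + 7), k*(k + 3)*(k + 7)) = k + 7
(3) = gcd((l - 7)*(l + 4)*(l + 6), (l - 7)*(l - 6)*(l - 4)) = l - 7
(4) = gcd((j - 6)*(j - 4), (j - 4)*(j - 8/3)*(j - 2/3)) = j - 4
(5) = w - 4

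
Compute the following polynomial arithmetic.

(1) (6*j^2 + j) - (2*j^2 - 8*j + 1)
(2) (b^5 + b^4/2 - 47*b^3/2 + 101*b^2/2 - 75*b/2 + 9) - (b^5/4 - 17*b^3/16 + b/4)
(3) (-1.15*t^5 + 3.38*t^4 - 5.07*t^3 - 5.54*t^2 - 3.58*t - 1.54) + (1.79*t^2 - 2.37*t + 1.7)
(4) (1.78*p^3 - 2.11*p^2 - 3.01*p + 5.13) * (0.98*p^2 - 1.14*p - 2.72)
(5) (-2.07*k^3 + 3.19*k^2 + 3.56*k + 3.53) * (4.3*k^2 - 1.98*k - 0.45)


(1) = 4*j^2 + 9*j - 1
(2) = 3*b^5/4 + b^4/2 - 359*b^3/16 + 101*b^2/2 - 151*b/4 + 9
(3) = -1.15*t^5 + 3.38*t^4 - 5.07*t^3 - 3.75*t^2 - 5.95*t + 0.16
(4) = 1.7444*p^5 - 4.097*p^4 - 5.386*p^3 + 14.198*p^2 + 2.339*p - 13.9536
(5) = -8.901*k^5 + 17.8156*k^4 + 9.9233*k^3 + 6.6947*k^2 - 8.5914*k - 1.5885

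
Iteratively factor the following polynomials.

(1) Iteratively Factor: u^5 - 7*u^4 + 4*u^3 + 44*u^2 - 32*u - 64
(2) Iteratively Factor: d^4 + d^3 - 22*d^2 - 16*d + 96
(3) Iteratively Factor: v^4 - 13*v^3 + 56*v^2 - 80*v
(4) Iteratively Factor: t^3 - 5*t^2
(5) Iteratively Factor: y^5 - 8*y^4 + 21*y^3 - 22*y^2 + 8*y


(1) = (u + 1)*(u^4 - 8*u^3 + 12*u^2 + 32*u - 64) = (u - 4)*(u + 1)*(u^3 - 4*u^2 - 4*u + 16) = (u - 4)*(u + 1)*(u + 2)*(u^2 - 6*u + 8) = (u - 4)*(u - 2)*(u + 1)*(u + 2)*(u - 4)
(2) = (d - 2)*(d^3 + 3*d^2 - 16*d - 48) = (d - 2)*(d + 4)*(d^2 - d - 12) = (d - 2)*(d + 3)*(d + 4)*(d - 4)
(3) = (v - 4)*(v^3 - 9*v^2 + 20*v) = v*(v - 4)*(v^2 - 9*v + 20) = v*(v - 5)*(v - 4)*(v - 4)
(4) = (t - 5)*(t^2) = t*(t - 5)*(t)
(5) = (y - 4)*(y^4 - 4*y^3 + 5*y^2 - 2*y) = (y - 4)*(y - 2)*(y^3 - 2*y^2 + y) = (y - 4)*(y - 2)*(y - 1)*(y^2 - y) = (y - 4)*(y - 2)*(y - 1)^2*(y)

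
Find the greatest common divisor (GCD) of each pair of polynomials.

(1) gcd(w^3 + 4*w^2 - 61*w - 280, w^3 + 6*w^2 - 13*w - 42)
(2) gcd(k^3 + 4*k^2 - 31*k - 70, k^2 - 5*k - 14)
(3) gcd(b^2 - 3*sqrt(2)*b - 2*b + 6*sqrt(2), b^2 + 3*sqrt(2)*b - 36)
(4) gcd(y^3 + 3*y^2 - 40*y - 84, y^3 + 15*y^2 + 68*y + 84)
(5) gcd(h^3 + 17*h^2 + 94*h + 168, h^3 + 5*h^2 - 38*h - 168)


(1) = w + 7
(2) = gcd((k - 5)*(k + 2)*(k + 7), (k - 7)*(k + 2)) = k + 2
(3) = b - 3*sqrt(2)
(4) = gcd((y - 6)*(y + 2)*(y + 7), (y + 2)*(y + 6)*(y + 7)) = y^2 + 9*y + 14
(5) = gcd((h + 4)*(h + 6)*(h + 7), (h - 6)*(h + 4)*(h + 7)) = h^2 + 11*h + 28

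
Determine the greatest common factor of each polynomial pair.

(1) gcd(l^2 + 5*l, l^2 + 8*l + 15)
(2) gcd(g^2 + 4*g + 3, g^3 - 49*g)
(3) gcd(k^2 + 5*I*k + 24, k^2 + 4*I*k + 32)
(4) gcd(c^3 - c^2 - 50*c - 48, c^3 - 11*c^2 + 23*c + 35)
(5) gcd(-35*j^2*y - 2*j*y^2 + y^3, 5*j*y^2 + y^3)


(1) = gcd(l*(l + 5), (l + 3)*(l + 5)) = l + 5
(2) = 1
(3) = gcd((k - 3*I)*(k + 8*I), (k - 4*I)*(k + 8*I)) = k + 8*I
(4) = c + 1
(5) = gcd(y*(-7*j + y)*(5*j + y), y^2*(5*j + y)) = 5*j*y + y^2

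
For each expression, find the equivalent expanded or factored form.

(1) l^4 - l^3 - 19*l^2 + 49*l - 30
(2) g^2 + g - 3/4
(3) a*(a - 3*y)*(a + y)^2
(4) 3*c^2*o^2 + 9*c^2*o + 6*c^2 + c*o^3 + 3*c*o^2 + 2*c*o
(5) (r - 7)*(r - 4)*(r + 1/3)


(1) = (l - 3)*(l - 2)*(l - 1)*(l + 5)
(2) = (g - 1/2)*(g + 3/2)
(3) = a^4 - a^3*y - 5*a^2*y^2 - 3*a*y^3
(4) = (3*c + o)*(o + 2)*(c*o + c)
(5) = r^3 - 32*r^2/3 + 73*r/3 + 28/3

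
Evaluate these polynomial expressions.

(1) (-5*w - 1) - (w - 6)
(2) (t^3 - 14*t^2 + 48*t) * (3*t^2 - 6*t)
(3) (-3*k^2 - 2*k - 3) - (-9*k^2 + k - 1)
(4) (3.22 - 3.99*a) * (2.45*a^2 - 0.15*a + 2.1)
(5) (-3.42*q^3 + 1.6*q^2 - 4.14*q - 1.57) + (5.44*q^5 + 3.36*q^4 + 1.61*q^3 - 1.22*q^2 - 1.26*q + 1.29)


(1) = 5 - 6*w
(2) = 3*t^5 - 48*t^4 + 228*t^3 - 288*t^2
(3) = 6*k^2 - 3*k - 2
(4) = -9.7755*a^3 + 8.4875*a^2 - 8.862*a + 6.762
(5) = 5.44*q^5 + 3.36*q^4 - 1.81*q^3 + 0.38*q^2 - 5.4*q - 0.28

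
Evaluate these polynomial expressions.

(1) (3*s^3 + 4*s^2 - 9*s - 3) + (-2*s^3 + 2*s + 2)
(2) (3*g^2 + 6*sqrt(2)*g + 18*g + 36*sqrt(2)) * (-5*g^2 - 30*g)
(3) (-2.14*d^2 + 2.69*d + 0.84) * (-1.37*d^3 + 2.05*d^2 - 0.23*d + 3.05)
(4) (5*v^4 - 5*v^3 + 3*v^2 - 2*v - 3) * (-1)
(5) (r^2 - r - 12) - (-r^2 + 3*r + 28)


(1) = s^3 + 4*s^2 - 7*s - 1
(2) = -15*g^4 - 180*g^3 - 30*sqrt(2)*g^3 - 540*g^2 - 360*sqrt(2)*g^2 - 1080*sqrt(2)*g
(3) = 2.9318*d^5 - 8.0723*d^4 + 4.8559*d^3 - 5.4237*d^2 + 8.0113*d + 2.562
(4) = -5*v^4 + 5*v^3 - 3*v^2 + 2*v + 3
(5) = 2*r^2 - 4*r - 40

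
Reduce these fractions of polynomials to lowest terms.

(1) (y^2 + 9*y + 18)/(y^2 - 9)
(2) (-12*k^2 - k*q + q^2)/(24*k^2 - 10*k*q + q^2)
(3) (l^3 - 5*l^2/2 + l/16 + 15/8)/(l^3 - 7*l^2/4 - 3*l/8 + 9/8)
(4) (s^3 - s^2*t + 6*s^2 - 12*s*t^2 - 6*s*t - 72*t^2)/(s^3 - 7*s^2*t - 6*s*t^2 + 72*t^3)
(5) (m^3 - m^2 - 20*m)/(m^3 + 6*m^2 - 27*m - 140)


(1) = (y + 6)/(y - 3)
(2) = (3*k + q)/(-6*k + q)
(3) = (4*l^2 - 13*l + 10)/(4*l^2 - 10*l + 6)
(4) = (s + 6)/(s - 6*t)
(5) = m/(m + 7)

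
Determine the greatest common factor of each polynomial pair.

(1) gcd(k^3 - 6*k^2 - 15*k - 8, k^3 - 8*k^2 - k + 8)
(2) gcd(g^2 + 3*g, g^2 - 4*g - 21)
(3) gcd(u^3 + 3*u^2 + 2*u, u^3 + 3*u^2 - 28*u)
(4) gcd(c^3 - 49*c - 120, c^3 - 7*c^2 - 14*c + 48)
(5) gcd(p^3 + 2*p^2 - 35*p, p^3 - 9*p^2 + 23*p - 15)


(1) = gcd((k - 8)*(k + 1)^2, (k - 8)*(k - 1)*(k + 1)) = k^2 - 7*k - 8
(2) = gcd(g*(g + 3), (g - 7)*(g + 3)) = g + 3
(3) = u
(4) = gcd((c - 8)*(c + 3)*(c + 5), (c - 8)*(c - 2)*(c + 3)) = c^2 - 5*c - 24
(5) = gcd(p*(p - 5)*(p + 7), (p - 5)*(p - 3)*(p - 1)) = p - 5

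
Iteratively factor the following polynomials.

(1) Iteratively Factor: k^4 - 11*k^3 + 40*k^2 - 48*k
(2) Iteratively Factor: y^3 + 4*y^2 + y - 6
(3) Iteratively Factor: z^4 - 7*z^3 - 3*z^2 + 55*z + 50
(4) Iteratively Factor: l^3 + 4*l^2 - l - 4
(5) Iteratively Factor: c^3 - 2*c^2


(1) = (k - 3)*(k^3 - 8*k^2 + 16*k) = (k - 4)*(k - 3)*(k^2 - 4*k) = (k - 4)^2*(k - 3)*(k)
(2) = (y + 2)*(y^2 + 2*y - 3) = (y - 1)*(y + 2)*(y + 3)
(3) = (z + 2)*(z^3 - 9*z^2 + 15*z + 25) = (z - 5)*(z + 2)*(z^2 - 4*z - 5) = (z - 5)*(z + 1)*(z + 2)*(z - 5)
(4) = (l - 1)*(l^2 + 5*l + 4) = (l - 1)*(l + 1)*(l + 4)
(5) = (c - 2)*(c^2) = c*(c - 2)*(c)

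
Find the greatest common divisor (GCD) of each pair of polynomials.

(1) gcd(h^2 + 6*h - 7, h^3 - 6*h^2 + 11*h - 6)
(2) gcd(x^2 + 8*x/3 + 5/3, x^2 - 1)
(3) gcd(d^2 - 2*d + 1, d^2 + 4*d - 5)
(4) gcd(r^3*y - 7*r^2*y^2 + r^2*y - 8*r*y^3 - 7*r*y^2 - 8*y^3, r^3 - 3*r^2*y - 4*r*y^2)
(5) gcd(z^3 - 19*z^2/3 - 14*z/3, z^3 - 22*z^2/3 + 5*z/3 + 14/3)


(1) = gcd((h - 1)*(h + 7), (h - 3)*(h - 2)*(h - 1)) = h - 1
(2) = gcd((x + 1)*(x + 5/3), (x - 1)*(x + 1)) = x + 1
(3) = gcd((d - 1)^2, (d - 1)*(d + 5)) = d - 1
(4) = r + y
(5) = gcd(z*(z - 7)*(z + 2/3), (z - 7)*(z - 1)*(z + 2/3)) = z^2 - 19*z/3 - 14/3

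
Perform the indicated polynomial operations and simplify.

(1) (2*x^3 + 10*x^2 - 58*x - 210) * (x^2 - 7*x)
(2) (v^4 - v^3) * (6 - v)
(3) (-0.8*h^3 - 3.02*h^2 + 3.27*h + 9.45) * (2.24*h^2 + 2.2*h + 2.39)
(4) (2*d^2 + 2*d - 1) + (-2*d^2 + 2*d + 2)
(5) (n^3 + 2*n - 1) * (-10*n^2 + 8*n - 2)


(1) = 2*x^5 - 4*x^4 - 128*x^3 + 196*x^2 + 1470*x
(2) = -v^5 + 7*v^4 - 6*v^3
(3) = -1.792*h^5 - 8.5248*h^4 - 1.2312*h^3 + 21.1442*h^2 + 28.6053*h + 22.5855
(4) = 4*d + 1
(5) = -10*n^5 + 8*n^4 - 22*n^3 + 26*n^2 - 12*n + 2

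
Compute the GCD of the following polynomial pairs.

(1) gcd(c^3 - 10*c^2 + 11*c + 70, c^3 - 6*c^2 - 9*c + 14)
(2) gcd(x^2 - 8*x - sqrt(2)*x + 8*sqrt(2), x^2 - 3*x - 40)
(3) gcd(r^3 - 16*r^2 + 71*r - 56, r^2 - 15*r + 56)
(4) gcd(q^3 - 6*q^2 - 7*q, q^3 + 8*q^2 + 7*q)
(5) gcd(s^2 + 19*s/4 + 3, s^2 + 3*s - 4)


(1) = c^2 - 5*c - 14
(2) = gcd((x - 8)*(x - sqrt(2)), (x - 8)*(x + 5)) = x - 8
(3) = gcd((r - 8)*(r - 7)*(r - 1), (r - 8)*(r - 7)) = r^2 - 15*r + 56
(4) = q^2 + q
(5) = gcd((s + 3/4)*(s + 4), (s - 1)*(s + 4)) = s + 4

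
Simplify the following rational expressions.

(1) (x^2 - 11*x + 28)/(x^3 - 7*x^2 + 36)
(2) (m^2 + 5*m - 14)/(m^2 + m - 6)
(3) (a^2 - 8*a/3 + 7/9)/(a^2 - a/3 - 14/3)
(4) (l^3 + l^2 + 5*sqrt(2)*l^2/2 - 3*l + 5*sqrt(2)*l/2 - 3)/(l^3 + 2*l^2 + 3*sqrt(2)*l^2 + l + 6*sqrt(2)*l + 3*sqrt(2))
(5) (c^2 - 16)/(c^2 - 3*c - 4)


(1) = (x^2 - 11*x + 28)/(x^3 - 7*x^2 + 36)
(2) = (m + 7)/(m + 3)
(3) = (3*a - 1)/(3*a + 6)
(4) = (2*l - sqrt(2))/(2*l + 2)
(5) = (c + 4)/(c + 1)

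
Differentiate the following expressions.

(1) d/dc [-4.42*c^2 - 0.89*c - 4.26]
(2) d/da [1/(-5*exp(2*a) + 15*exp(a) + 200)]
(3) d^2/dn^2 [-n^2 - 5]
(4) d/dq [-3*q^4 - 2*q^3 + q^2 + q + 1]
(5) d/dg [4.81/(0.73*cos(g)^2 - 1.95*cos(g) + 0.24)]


(1) = -8.84*c - 0.89
(2) = (2*exp(a) - 3)*exp(a)/(5*(-exp(2*a) + 3*exp(a) + 40)^2)
(3) = -2
(4) = -12*q^3 - 6*q^2 + 2*q + 1
(5) = (7.0226*cos(g) - 9.3795)*sin(g)/(0.73*cos(g)^2 - 1.95*cos(g) + 0.24)^2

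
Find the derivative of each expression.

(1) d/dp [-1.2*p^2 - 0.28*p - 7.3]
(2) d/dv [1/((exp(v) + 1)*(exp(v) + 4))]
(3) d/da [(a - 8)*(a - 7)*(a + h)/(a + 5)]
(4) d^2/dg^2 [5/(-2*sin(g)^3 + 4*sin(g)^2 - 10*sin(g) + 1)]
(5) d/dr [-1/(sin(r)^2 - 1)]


(1) = -2.4*p - 0.28
(2) = (-2*exp(v) - 5)*exp(v)/(exp(4*v) + 10*exp(3*v) + 33*exp(2*v) + 40*exp(v) + 16)
(3) = (2*a^3 + a^2*h + 10*a*h - 150*a - 131*h + 280)/(a^2 + 10*a + 25)
(4) = 10*(18*sin(g)^6 - 44*sin(g)^5 + 28*sin(g)^4 + 13*sin(g)^3 - 66*sin(g)^2 + 119*sin(g) - 96)/(2*sin(g)^3 - 4*sin(g)^2 + 10*sin(g) - 1)^3
(5) = 2*sin(r)/cos(r)^3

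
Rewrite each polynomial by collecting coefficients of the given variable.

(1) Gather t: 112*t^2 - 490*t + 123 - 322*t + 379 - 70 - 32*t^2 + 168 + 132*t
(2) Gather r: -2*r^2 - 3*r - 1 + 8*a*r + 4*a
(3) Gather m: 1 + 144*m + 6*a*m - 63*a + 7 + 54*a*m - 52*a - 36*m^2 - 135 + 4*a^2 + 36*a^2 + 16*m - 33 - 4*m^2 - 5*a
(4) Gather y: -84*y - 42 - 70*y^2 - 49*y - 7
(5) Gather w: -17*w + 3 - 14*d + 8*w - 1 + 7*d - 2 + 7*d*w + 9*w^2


(1) = 80*t^2 - 680*t + 600
(2) = 4*a - 2*r^2 + r*(8*a - 3) - 1
(3) = 40*a^2 - 120*a - 40*m^2 + m*(60*a + 160) - 160
(4) = -70*y^2 - 133*y - 49
(5) = -7*d + 9*w^2 + w*(7*d - 9)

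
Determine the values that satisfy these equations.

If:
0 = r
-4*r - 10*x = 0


Then:
r = 0
x = 0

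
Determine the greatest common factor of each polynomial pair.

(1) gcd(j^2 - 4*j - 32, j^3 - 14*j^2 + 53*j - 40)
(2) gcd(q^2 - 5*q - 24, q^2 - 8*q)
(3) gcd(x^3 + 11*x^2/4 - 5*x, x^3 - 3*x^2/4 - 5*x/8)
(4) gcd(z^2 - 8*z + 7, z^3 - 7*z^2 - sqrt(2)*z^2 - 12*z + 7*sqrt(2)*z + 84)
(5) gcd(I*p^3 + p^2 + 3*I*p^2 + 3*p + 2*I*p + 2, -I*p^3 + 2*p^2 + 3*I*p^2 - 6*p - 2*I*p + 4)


(1) = gcd((j - 8)*(j + 4), (j - 8)*(j - 5)*(j - 1)) = j - 8
(2) = q - 8
(3) = x^2 - 5*x/4
(4) = gcd((z - 7)*(z - 1), (z - 7)*(z - 3*sqrt(2))*(z + 2*sqrt(2))) = z - 7
(5) = gcd((p + 1)*(p + 2)*(I*p + 1), (p - 2)*(p + 2*I)*(-I*p + I)) = 1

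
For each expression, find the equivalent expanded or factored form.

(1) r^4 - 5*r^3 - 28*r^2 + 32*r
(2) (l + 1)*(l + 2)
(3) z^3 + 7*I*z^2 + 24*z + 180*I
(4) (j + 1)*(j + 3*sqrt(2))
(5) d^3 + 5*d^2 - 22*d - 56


(1) = r*(r - 8)*(r - 1)*(r + 4)
(2) = l^2 + 3*l + 2
(3) = (z - 5*I)*(z + 6*I)^2
(4) = j^2 + j + 3*sqrt(2)*j + 3*sqrt(2)
(5) = (d - 4)*(d + 2)*(d + 7)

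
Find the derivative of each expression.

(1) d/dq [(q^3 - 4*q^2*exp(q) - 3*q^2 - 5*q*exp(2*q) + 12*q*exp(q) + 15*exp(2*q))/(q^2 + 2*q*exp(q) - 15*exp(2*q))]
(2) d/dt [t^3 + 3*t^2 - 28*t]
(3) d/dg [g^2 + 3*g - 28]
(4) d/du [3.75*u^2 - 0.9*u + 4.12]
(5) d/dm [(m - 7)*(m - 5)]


(1) = (-6*q^4*exp(q) + q^4 + 20*q^3*exp(2*q) + 22*q^3*exp(q) - 70*q^2*exp(3*q) - 108*q^2*exp(2*q) - 18*q^2*exp(q) + 330*q*exp(3*q) + 60*q*exp(2*q) + 75*exp(4*q) - 210*exp(3*q))/(q^4 + 4*q^3*exp(q) - 26*q^2*exp(2*q) - 60*q*exp(3*q) + 225*exp(4*q))
(2) = 3*t^2 + 6*t - 28
(3) = 2*g + 3
(4) = 7.5*u - 0.9
(5) = 2*m - 12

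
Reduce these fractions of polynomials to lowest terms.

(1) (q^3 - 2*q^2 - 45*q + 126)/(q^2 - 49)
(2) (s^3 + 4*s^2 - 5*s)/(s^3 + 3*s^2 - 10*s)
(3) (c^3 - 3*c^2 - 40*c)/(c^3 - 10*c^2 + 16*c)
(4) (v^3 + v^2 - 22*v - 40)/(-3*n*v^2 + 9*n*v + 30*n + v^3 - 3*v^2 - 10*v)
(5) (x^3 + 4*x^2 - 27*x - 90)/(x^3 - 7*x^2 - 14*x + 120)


(1) = (q^2 - 9*q + 18)/(q - 7)
(2) = (s - 1)/(s - 2)
(3) = (c + 5)/(c - 2)
(4) = (v + 4)/(-3*n + v)
(5) = (x^2 + 9*x + 18)/(x^2 - 2*x - 24)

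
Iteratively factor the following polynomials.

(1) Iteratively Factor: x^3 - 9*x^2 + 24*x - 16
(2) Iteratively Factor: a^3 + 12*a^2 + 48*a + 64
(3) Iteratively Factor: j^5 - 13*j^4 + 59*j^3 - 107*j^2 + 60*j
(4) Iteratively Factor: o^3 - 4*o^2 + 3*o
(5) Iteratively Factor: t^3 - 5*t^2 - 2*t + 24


(1) = (x - 4)*(x^2 - 5*x + 4) = (x - 4)^2*(x - 1)
(2) = (a + 4)*(a^2 + 8*a + 16) = (a + 4)^2*(a + 4)
(3) = (j - 1)*(j^4 - 12*j^3 + 47*j^2 - 60*j) = (j - 3)*(j - 1)*(j^3 - 9*j^2 + 20*j) = j*(j - 3)*(j - 1)*(j^2 - 9*j + 20) = j*(j - 5)*(j - 3)*(j - 1)*(j - 4)
(4) = (o)*(o^2 - 4*o + 3) = o*(o - 1)*(o - 3)
(5) = (t - 3)*(t^2 - 2*t - 8) = (t - 4)*(t - 3)*(t + 2)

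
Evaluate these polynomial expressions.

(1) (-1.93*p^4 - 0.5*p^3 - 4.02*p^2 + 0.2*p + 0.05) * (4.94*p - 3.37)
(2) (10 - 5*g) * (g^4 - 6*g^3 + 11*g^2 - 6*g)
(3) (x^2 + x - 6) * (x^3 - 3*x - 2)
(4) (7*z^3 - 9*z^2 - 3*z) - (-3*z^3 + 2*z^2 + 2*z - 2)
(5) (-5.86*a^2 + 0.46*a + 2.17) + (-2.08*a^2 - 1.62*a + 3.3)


(1) = -9.5342*p^5 + 4.0341*p^4 - 18.1738*p^3 + 14.5354*p^2 - 0.427*p - 0.1685
(2) = -5*g^5 + 40*g^4 - 115*g^3 + 140*g^2 - 60*g
(3) = x^5 + x^4 - 9*x^3 - 5*x^2 + 16*x + 12
(4) = 10*z^3 - 11*z^2 - 5*z + 2
(5) = -7.94*a^2 - 1.16*a + 5.47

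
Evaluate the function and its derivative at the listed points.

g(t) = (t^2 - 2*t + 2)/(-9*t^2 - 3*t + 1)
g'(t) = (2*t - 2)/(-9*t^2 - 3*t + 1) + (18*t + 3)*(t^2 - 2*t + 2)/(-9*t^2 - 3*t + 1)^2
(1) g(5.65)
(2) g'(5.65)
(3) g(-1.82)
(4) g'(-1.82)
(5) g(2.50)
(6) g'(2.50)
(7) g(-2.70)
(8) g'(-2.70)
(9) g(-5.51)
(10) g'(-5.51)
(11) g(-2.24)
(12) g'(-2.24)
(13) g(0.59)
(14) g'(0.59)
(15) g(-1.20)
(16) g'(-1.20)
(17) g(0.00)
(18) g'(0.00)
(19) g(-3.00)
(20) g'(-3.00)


(1) = -0.07
(2) = -0.00
(3) = -0.38
(4) = -0.25
(5) = -0.05
(6) = -0.01
(7) = -0.26
(8) = -0.08
(9) = -0.17
(10) = -0.01
(11) = -0.31
(12) = -0.13
(13) = -0.30
(14) = 1.25
(15) = -0.70
(16) = -1.03
(17) = 2.00
(18) = 4.00
(19) = -0.24
(20) = -0.06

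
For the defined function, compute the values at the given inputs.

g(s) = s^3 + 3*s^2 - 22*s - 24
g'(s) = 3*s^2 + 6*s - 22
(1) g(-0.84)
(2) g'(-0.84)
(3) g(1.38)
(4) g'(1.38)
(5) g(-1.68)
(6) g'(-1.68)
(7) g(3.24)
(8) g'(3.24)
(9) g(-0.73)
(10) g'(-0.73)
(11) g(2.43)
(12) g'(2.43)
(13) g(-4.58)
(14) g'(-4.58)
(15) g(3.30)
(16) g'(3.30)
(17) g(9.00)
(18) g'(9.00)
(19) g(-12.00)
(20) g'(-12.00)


(1) = -4.00
(2) = -24.92
(3) = -46.02
(4) = -8.01
(5) = 16.69
(6) = -23.61
(7) = -29.77
(8) = 28.93
(9) = -6.73
(10) = -24.78
(11) = -45.40
(12) = 10.29
(13) = 43.62
(14) = 13.45
(15) = -27.99
(16) = 30.47
(17) = 750.00
(18) = 275.00
(19) = -1056.00
(20) = 338.00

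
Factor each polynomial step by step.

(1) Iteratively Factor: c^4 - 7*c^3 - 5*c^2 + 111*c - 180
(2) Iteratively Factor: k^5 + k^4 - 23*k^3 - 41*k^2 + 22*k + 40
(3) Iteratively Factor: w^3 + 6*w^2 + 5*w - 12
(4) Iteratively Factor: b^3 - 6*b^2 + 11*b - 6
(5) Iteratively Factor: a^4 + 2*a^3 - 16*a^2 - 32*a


(1) = (c - 3)*(c^3 - 4*c^2 - 17*c + 60) = (c - 3)^2*(c^2 - c - 20) = (c - 5)*(c - 3)^2*(c + 4)
(2) = (k + 4)*(k^4 - 3*k^3 - 11*k^2 + 3*k + 10) = (k + 2)*(k + 4)*(k^3 - 5*k^2 - k + 5) = (k + 1)*(k + 2)*(k + 4)*(k^2 - 6*k + 5) = (k - 1)*(k + 1)*(k + 2)*(k + 4)*(k - 5)
(3) = (w + 3)*(w^2 + 3*w - 4) = (w + 3)*(w + 4)*(w - 1)
(4) = (b - 3)*(b^2 - 3*b + 2) = (b - 3)*(b - 1)*(b - 2)
(5) = (a + 2)*(a^3 - 16*a) = (a - 4)*(a + 2)*(a^2 + 4*a) = a*(a - 4)*(a + 2)*(a + 4)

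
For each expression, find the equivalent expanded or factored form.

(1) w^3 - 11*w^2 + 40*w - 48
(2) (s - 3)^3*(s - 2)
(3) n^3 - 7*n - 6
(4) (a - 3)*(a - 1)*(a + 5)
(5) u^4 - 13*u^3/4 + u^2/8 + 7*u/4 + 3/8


(1) = (w - 4)^2*(w - 3)
(2) = s^4 - 11*s^3 + 45*s^2 - 81*s + 54
(3) = (n - 3)*(n + 1)*(n + 2)
(4) = a^3 + a^2 - 17*a + 15
(5) = (u - 3)*(u - 1)*(u + 1/4)*(u + 1/2)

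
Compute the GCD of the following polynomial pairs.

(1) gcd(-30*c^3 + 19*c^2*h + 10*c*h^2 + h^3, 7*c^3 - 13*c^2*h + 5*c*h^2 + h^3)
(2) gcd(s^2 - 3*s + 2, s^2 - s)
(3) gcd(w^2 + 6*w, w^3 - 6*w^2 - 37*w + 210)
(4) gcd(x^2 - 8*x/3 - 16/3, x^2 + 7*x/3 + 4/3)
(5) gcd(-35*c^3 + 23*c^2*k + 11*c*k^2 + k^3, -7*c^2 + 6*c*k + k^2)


(1) = gcd((-c + h)*(5*c + h)*(6*c + h), (-c + h)^2*(7*c + h)) = c - h
(2) = s - 1
(3) = gcd(w*(w + 6), (w - 7)*(w - 5)*(w + 6)) = w + 6
(4) = x + 4/3
(5) = gcd((-c + k)*(5*c + k)*(7*c + k), (-c + k)*(7*c + k)) = 7*c^2 - 6*c*k - k^2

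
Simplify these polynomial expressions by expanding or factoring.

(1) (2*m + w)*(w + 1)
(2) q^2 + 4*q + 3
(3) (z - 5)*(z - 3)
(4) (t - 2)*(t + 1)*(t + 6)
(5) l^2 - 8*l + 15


(1) = 2*m*w + 2*m + w^2 + w
(2) = (q + 1)*(q + 3)
(3) = z^2 - 8*z + 15
(4) = t^3 + 5*t^2 - 8*t - 12
(5) = (l - 5)*(l - 3)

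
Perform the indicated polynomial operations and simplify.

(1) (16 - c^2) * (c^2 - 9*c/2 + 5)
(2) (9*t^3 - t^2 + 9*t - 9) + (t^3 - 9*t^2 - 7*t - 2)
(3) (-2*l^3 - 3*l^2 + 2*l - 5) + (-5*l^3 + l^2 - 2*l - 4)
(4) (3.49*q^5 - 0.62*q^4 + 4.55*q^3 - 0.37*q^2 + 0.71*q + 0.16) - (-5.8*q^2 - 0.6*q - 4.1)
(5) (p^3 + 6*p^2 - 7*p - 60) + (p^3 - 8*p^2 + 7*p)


(1) = -c^4 + 9*c^3/2 + 11*c^2 - 72*c + 80
(2) = 10*t^3 - 10*t^2 + 2*t - 11
(3) = -7*l^3 - 2*l^2 - 9
(4) = 3.49*q^5 - 0.62*q^4 + 4.55*q^3 + 5.43*q^2 + 1.31*q + 4.26
(5) = 2*p^3 - 2*p^2 - 60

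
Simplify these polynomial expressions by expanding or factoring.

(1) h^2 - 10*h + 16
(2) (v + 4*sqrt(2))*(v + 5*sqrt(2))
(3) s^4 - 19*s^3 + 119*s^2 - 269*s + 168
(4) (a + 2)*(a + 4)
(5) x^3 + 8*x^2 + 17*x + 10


(1) = (h - 8)*(h - 2)
(2) = v^2 + 9*sqrt(2)*v + 40
(3) = (s - 8)*(s - 7)*(s - 3)*(s - 1)
(4) = a^2 + 6*a + 8
(5) = (x + 1)*(x + 2)*(x + 5)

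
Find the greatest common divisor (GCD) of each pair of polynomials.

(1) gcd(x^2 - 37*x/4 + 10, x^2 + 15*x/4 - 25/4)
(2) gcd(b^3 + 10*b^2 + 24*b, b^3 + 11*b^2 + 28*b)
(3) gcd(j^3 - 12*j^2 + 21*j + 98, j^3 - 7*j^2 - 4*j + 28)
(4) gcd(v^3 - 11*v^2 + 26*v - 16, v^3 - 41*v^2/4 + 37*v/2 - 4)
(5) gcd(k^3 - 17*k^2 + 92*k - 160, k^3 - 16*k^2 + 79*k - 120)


(1) = x - 5/4
(2) = gcd(b*(b + 4)*(b + 6), b*(b + 4)*(b + 7)) = b^2 + 4*b
(3) = j^2 - 5*j - 14
(4) = gcd((v - 8)*(v - 2)*(v - 1), (v - 8)*(v - 2)*(v - 1/4)) = v^2 - 10*v + 16
(5) = k^2 - 13*k + 40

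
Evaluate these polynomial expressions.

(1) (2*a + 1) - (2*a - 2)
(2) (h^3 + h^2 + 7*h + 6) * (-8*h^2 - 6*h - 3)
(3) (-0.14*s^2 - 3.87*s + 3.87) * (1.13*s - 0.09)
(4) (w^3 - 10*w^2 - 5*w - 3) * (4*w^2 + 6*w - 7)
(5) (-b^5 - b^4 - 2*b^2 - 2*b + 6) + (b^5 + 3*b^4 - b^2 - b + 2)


(1) = 3
(2) = -8*h^5 - 14*h^4 - 65*h^3 - 93*h^2 - 57*h - 18
(3) = -0.1582*s^3 - 4.3605*s^2 + 4.7214*s - 0.3483
(4) = 4*w^5 - 34*w^4 - 87*w^3 + 28*w^2 + 17*w + 21
(5) = 2*b^4 - 3*b^2 - 3*b + 8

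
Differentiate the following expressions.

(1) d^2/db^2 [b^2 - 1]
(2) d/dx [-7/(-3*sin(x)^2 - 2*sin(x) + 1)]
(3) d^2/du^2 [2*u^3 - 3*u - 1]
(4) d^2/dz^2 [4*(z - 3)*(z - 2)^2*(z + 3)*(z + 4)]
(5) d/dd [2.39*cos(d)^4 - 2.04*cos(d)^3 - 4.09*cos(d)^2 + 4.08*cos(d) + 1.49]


(1) = 2
(2) = -14*(3*sin(x) + 1)*cos(x)/(3*sin(x)^2 + 2*sin(x) - 1)^2
(3) = 12*u
(4) = 80*z^3 - 504*z + 128
(5) = (-9.56*cos(d)^3 + 6.12*cos(d)^2 + 8.18*cos(d) - 4.08)*sin(d)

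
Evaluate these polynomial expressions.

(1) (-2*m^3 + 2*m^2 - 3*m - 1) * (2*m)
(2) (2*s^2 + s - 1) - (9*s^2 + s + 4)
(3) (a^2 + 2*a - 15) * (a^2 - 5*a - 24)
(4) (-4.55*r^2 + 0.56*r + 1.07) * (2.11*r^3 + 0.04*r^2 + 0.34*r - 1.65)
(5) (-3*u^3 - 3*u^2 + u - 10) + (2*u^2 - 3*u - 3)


(1) = -4*m^4 + 4*m^3 - 6*m^2 - 2*m
(2) = -7*s^2 - 5
(3) = a^4 - 3*a^3 - 49*a^2 + 27*a + 360
(4) = -9.6005*r^5 + 0.9996*r^4 + 0.7331*r^3 + 7.7407*r^2 - 0.5602*r - 1.7655
(5) = -3*u^3 - u^2 - 2*u - 13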